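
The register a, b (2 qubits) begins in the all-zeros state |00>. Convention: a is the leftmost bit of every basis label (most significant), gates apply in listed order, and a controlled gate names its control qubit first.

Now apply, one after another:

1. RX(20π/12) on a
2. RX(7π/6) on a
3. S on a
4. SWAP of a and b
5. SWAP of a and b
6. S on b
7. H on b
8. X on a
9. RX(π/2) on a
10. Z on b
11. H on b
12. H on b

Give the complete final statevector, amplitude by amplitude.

The final amplitudes are -(1 - I)*(sqrt(6) + sqrt(2)*I)/8 on |00>, (1 - I)*(sqrt(6) + sqrt(2)*I)/8 on |01>, (1 - I)*(-sqrt(6) + sqrt(2)*I)/8 on |10>, (1 - I)*(sqrt(6) - sqrt(2)*I)/8 on |11>. Key observation: steps 4-5 multiply out to the identity, so the circuit reduces to the remaining gates.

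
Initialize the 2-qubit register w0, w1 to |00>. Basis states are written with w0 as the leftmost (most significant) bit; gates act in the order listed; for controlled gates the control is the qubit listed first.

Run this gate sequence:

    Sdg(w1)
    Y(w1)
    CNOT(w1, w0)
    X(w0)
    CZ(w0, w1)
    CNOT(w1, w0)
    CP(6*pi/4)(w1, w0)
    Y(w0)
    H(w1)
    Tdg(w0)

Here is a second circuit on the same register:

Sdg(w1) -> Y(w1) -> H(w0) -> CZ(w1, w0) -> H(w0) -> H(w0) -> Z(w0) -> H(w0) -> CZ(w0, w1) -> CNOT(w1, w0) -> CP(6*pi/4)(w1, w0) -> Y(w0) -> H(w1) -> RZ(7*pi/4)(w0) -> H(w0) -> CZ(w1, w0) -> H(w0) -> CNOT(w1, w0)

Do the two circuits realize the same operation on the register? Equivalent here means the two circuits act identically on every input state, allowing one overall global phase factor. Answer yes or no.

Yes — the two circuits implement the same unitary up to a global phase.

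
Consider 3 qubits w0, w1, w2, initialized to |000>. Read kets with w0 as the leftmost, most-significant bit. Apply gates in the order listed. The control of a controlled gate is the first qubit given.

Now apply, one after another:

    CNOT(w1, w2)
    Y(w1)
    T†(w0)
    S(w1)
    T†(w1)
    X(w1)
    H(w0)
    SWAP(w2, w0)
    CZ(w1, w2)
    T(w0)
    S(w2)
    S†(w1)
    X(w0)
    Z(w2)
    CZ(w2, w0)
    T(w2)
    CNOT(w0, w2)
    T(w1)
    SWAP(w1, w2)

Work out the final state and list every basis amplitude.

The resulting statevector has amplitude -sqrt(2)*I/2 on |100>, sqrt(2)*exp(3*I*pi/4)/2 on |110>, and 0 on every other basis state.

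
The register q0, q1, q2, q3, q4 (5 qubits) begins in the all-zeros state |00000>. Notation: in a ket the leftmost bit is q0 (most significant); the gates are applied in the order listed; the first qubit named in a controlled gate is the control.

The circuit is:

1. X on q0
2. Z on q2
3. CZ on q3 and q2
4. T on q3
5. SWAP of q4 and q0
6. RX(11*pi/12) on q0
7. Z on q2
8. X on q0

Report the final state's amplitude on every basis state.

After the circuit, the state carries amplitude -I*sqrt(3*sqrt(2) + 6)/4 - I*sqrt(2 - sqrt(2))/4 on |00001>, -sqrt(6 - 3*sqrt(2))/4 + sqrt(sqrt(2) + 2)/4 on |10001>, and 0 on every other basis state.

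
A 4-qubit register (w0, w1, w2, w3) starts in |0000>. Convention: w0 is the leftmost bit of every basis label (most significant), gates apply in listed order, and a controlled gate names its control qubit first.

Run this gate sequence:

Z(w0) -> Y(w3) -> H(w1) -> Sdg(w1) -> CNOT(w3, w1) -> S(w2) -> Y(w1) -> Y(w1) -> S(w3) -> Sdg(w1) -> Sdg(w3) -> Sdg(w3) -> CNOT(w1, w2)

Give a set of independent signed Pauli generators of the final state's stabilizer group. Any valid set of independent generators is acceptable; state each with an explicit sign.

The final state is stabilized by the group generated by +IXXI, +ZIII, +IZZI, -IIIZ; other independent generating sets are equally valid.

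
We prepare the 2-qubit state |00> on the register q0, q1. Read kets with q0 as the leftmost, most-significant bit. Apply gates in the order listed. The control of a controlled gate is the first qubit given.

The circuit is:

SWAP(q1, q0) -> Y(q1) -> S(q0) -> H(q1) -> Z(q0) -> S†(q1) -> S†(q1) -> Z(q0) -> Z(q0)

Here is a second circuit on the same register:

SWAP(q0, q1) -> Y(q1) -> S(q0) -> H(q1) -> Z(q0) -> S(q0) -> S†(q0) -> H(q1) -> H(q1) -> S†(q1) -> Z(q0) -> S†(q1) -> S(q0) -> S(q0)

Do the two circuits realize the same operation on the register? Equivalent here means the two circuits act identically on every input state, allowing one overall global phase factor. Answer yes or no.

Yes — the two circuits implement the same unitary up to a global phase.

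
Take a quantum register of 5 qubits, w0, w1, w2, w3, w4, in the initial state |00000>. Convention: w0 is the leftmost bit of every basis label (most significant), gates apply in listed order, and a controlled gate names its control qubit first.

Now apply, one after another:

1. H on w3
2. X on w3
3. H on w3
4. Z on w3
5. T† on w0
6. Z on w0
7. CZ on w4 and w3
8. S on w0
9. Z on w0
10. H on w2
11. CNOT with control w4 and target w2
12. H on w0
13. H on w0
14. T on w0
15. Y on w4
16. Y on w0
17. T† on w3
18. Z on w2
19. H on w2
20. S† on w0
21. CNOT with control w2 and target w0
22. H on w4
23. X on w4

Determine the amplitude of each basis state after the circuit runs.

The final amplitudes are -sqrt(2)*I/2 on |00100>, sqrt(2)*I/2 on |00101>, and 0 on every other basis state. Key observation: gates 1-4 undo each other exactly, leaving only the rest of the circuit to track.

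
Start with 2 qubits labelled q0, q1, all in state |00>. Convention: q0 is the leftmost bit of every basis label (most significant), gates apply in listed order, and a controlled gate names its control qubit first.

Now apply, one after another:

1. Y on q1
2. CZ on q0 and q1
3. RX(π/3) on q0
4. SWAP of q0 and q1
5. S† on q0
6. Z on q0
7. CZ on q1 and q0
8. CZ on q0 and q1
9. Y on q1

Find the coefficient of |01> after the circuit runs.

The final state's coefficient on |01> equals 0.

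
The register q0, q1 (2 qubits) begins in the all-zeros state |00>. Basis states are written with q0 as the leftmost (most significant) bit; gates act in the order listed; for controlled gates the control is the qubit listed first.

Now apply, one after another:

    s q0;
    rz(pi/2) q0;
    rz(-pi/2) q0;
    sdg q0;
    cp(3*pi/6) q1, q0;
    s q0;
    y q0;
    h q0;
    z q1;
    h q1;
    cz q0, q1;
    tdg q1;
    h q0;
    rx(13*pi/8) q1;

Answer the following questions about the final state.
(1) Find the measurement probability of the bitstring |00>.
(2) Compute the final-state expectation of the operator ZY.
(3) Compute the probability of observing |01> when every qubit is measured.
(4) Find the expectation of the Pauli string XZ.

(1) Outcome |00> occurs with probability 1/4 - sqrt(2 - sqrt(2))/8.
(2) The expectation value of ZY is -sqrt(sqrt(2) + 2)/2.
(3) Outcome |01> occurs with probability sqrt(2 - sqrt(2))/8 + 1/4.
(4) The observable XZ averages to sqrt(2*sqrt(2) + 4)/4.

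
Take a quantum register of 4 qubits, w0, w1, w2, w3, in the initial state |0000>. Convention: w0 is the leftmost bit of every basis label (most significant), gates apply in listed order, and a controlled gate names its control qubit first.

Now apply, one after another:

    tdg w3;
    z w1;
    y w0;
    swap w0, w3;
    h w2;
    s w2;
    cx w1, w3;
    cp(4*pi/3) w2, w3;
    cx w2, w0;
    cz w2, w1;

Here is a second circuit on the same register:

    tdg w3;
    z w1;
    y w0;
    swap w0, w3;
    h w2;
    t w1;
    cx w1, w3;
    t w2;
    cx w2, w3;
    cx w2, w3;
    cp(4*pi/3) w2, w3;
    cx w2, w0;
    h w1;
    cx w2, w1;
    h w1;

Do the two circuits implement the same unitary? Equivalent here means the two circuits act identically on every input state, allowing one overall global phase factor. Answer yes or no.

No — the two circuits implement different unitaries, even allowing a global phase.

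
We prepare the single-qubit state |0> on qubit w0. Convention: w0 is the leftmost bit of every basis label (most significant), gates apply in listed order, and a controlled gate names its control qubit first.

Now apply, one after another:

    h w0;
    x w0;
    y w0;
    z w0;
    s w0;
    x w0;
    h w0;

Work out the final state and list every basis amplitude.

After the circuit, the state carries amplitude 1/2 - I/2 on |0>, 1/2 + I/2 on |1>.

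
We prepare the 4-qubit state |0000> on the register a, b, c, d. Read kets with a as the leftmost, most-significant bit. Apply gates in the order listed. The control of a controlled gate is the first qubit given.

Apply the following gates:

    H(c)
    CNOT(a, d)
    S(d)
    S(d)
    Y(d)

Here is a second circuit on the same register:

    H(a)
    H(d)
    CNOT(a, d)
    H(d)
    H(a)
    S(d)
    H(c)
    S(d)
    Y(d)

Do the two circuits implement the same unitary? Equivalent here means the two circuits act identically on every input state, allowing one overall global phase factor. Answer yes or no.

No — the two circuits implement different unitaries, even allowing a global phase.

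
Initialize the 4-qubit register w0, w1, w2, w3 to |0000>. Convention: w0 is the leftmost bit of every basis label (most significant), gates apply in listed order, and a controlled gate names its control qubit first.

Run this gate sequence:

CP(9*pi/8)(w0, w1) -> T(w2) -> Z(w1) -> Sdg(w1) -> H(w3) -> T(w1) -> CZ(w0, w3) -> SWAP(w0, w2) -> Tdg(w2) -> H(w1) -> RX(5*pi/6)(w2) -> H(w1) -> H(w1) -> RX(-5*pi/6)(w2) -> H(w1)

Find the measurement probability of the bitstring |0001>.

The probability of measuring |0001> is 1/2. Key observation: steps 10-15 multiply out to the identity, so the circuit reduces to the remaining gates.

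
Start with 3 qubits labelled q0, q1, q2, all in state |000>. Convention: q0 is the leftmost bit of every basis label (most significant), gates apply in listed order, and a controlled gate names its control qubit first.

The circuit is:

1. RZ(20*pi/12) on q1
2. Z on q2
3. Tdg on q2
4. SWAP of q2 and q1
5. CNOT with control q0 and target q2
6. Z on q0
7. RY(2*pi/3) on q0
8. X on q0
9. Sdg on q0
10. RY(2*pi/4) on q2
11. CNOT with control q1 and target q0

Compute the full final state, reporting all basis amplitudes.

The final amplitudes are -sqrt(6)*exp(I*pi/6)/4 on |000>, -sqrt(6)*exp(I*pi/6)/4 on |001>, 0 on |010>, 0 on |011>, sqrt(2)*exp(2*I*pi/3)/4 on |100>, sqrt(2)*exp(2*I*pi/3)/4 on |101>, 0 on |110>, 0 on |111>.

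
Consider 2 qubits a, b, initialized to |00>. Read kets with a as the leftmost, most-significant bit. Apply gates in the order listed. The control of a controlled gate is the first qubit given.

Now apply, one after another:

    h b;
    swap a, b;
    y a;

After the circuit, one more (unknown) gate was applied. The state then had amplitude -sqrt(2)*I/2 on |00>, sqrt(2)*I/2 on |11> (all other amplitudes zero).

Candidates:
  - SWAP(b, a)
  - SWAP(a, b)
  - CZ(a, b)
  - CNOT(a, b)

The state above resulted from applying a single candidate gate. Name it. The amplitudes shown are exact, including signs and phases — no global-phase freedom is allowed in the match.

It was CNOT(a, b) that produced the state shown.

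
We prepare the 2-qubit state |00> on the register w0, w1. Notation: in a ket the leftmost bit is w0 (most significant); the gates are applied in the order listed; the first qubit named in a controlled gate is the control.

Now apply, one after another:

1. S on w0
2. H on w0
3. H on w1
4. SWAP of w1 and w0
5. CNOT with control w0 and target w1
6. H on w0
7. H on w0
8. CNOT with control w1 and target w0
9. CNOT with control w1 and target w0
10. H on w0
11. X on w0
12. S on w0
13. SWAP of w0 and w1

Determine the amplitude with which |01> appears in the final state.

The amplitude on |01> is sqrt(2)*I/2. Key observation: the block from step 7 through step 10 cancels to the identity and can be dropped.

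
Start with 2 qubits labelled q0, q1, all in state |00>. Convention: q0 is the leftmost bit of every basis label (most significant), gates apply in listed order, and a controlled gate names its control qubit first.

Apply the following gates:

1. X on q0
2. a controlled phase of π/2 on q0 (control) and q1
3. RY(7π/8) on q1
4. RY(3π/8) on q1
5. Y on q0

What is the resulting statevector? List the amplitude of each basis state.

After the circuit, the state carries amplitude I*sqrt(2 - sqrt(2))/2 on |00>, -I*sqrt(sqrt(2) + 2)/2 on |01>, 0 on |10>, 0 on |11>.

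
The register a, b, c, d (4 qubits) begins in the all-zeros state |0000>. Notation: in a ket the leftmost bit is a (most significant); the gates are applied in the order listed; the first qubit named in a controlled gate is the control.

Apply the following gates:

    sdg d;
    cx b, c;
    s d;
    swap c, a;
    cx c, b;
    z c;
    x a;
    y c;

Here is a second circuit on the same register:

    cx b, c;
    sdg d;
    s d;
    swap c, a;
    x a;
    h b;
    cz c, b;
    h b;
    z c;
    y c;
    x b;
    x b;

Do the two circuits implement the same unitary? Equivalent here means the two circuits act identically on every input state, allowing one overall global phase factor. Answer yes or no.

Yes, they are equivalent — the unitaries differ by at most a global phase.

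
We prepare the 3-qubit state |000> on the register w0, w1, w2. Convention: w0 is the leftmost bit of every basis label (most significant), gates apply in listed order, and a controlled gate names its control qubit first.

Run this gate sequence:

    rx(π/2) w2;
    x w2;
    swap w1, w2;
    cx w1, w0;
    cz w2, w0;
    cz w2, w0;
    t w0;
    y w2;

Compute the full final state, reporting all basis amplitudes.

The resulting statevector has amplitude sqrt(2)/2 on |001>, sqrt(2)*exp(3*I*pi/4)/2 on |111>, and 0 on every other basis state.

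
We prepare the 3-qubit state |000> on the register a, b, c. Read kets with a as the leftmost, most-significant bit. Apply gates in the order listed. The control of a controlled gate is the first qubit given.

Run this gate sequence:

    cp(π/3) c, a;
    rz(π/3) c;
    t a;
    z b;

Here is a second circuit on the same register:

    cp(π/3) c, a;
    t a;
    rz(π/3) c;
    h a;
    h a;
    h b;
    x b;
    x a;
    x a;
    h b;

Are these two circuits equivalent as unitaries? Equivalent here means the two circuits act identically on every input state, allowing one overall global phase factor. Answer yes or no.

Yes: on every input state the two circuits agree up to one overall phase factor.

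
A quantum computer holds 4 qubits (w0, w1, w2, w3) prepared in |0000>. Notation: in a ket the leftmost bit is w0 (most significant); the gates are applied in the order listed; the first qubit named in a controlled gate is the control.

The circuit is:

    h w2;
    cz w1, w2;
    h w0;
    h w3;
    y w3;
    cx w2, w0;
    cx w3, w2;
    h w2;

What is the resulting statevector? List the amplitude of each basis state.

The resulting statevector has amplitude -I/2 on |0000>, I/2 on |0001>, -I/2 on |1000>, I/2 on |1001>, and 0 on every other basis state.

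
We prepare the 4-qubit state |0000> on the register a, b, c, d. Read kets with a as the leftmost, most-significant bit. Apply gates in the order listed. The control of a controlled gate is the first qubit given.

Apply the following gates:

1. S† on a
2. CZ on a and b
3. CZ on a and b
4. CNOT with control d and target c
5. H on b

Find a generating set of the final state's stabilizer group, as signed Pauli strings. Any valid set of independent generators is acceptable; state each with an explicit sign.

The final state is stabilized by the group generated by +IXII, +ZIII, +IIZI, +IIIZ; other independent generating sets are equally valid. Key observation: the block from step 2 through step 3 cancels to the identity and can be dropped.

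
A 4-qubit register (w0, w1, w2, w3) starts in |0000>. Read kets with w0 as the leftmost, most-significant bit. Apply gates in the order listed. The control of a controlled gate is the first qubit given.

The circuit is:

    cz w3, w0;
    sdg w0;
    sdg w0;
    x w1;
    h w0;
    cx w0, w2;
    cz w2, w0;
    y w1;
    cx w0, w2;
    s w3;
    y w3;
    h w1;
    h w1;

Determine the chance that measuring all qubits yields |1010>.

A full measurement returns |1010> with probability 0. Key observation: the block from step 12 through step 13 cancels to the identity and can be dropped.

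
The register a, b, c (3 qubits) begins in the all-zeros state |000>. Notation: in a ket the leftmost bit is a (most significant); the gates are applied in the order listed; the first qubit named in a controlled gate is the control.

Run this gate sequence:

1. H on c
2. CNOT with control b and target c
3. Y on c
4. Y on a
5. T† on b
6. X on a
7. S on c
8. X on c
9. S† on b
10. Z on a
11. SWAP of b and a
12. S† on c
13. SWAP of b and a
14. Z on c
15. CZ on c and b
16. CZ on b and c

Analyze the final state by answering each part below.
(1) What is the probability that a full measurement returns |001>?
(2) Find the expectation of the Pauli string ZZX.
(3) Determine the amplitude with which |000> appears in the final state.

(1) The probability of measuring |001> is 1/2.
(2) The observable ZZX averages to -1.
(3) The final state's coefficient on |000> equals -sqrt(2)*I/2.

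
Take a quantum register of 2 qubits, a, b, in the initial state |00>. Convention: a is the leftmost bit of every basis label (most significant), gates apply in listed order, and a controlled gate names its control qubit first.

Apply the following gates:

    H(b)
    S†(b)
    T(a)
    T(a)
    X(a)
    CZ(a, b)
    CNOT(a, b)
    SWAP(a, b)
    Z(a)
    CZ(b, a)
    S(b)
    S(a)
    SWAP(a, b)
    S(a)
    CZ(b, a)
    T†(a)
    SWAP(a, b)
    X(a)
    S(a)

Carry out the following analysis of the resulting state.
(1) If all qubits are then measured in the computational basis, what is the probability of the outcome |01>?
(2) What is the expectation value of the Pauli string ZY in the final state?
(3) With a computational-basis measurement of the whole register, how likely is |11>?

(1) A full measurement returns |01> with probability 1/2.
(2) The expectation value of ZY is 0.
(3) Outcome |11> occurs with probability 1/2.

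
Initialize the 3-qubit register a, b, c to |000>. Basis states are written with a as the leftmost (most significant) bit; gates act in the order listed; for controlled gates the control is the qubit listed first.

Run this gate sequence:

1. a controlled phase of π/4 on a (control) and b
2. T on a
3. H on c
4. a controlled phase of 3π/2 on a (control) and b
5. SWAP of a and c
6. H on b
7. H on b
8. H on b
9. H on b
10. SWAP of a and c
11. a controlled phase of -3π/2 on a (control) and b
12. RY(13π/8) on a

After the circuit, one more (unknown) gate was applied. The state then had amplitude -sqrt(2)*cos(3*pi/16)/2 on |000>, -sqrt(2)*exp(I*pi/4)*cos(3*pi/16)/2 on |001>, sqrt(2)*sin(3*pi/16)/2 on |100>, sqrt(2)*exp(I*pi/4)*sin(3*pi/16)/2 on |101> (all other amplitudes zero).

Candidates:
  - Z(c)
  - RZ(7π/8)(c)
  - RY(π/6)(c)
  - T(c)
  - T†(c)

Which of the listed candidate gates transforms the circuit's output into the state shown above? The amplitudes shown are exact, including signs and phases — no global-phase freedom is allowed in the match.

The unique candidate consistent with the amplitudes is T(c). Key observation: the block from step 4 through step 11 cancels to the identity and can be dropped.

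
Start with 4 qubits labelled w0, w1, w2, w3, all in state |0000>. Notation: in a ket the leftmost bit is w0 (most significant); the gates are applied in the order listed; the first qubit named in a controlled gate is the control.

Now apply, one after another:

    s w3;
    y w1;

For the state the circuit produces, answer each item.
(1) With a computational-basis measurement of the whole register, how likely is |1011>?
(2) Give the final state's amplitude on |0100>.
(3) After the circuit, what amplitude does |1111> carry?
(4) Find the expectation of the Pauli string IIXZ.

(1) A full measurement returns |1011> with probability 0.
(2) The final state's coefficient on |0100> equals I.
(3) |1111> carries amplitude 0 in the final state.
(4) The expectation value of IIXZ is 0.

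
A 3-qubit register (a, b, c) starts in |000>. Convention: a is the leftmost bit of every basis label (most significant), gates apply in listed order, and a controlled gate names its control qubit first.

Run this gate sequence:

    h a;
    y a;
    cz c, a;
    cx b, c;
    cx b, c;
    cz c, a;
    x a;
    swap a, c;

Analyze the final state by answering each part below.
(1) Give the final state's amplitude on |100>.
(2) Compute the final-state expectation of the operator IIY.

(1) The final state's coefficient on |100> equals 0. Key observation: the block from step 3 through step 6 cancels to the identity and can be dropped.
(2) In the final state, IIY has expectation 0.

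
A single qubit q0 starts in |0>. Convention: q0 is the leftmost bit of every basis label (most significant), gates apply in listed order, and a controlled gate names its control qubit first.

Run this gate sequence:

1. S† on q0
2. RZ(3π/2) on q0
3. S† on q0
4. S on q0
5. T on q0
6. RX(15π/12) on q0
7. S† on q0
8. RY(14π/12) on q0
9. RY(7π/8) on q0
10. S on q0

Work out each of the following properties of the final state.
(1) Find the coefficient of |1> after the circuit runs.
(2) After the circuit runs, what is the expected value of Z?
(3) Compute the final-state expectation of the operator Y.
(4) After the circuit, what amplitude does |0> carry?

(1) The final state's coefficient on |1> equals sqrt(6)*I*sqrt(sqrt(2)/4 + 1/2)*exp(-3*I*pi/4)*sin(7*pi/16)/4 + sqrt(2)*I*sqrt(sqrt(2)/4 + 1/2)*exp(-3*I*pi/4)*sin(7*pi/16)/4 + sqrt(6)*I*sqrt(1/2 - sqrt(2)/4)*exp(-3*I*pi/4)*sin(7*pi/16)/4 + sqrt(6)*I*sqrt(sqrt(2)/4 + 1/2)*exp(-3*I*pi/4)*cos(7*pi/16)/4 - sqrt(2)*I*sqrt(1/2 - sqrt(2)/4)*exp(-3*I*pi/4)*cos(7*pi/16)/4 - sqrt(6)*I*sqrt(1/2 - sqrt(2)/4)*exp(-3*I*pi/4)*cos(7*pi/16)/4 - sqrt(2)*I*sqrt(sqrt(2)/4 + 1/2)*exp(-3*I*pi/4)*cos(7*pi/16)/4 - sqrt(2)*I*sqrt(1/2 - sqrt(2)/4)*exp(-3*I*pi/4)*sin(7*pi/16)/4.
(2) The expectation value of Z is -sqrt(6)*sin(7*pi/16)**2/4 - sqrt(1/2 - sqrt(2)/4)*sqrt(sqrt(2)/4 + 1/2)*sin(7*pi/16)**2 - sqrt(2)*sin(7*pi/16)*cos(7*pi/16)/2 + sqrt(1/2 - sqrt(2)/4)*sqrt(sqrt(2)/4 + 1/2)*cos(7*pi/16)**2 + sqrt(6)*cos(7*pi/16)**2/4 + 2*sqrt(3)*sqrt(1/2 - sqrt(2)/4)*sqrt(sqrt(2)/4 + 1/2)*sin(7*pi/16)*cos(7*pi/16).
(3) The expectation value of Y is -sqrt(2)*sin(7*pi/16)**2/4 - sqrt(3)*sqrt(1/2 - sqrt(2)/4)*sqrt(sqrt(2)/4 + 1/2)*cos(7*pi/16)**2 + sqrt(2)*cos(7*pi/16)**2/4 + 2*sqrt(1/2 - sqrt(2)/4)*sqrt(sqrt(2)/4 + 1/2)*sin(7*pi/16)*cos(7*pi/16) + sqrt(6)*sin(7*pi/16)*cos(7*pi/16)/2 + sqrt(3)*sqrt(1/2 - sqrt(2)/4)*sqrt(sqrt(2)/4 + 1/2)*sin(7*pi/16)**2.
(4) |0> carries amplitude sqrt(2)*sqrt(sqrt(2)/4 + 1/2)*exp(-3*I*pi/4)*sin(7*pi/16)/4 + sqrt(6)*sqrt(1/2 - sqrt(2)/4)*exp(-3*I*pi/4)*sin(7*pi/16)/4 + sqrt(2)*sqrt(1/2 - sqrt(2)/4)*exp(-3*I*pi/4)*sin(7*pi/16)/4 + sqrt(6)*sqrt(sqrt(2)/4 + 1/2)*exp(-3*I*pi/4)*cos(7*pi/16)/4 + sqrt(2)*sqrt(sqrt(2)/4 + 1/2)*exp(-3*I*pi/4)*cos(7*pi/16)/4 + sqrt(6)*sqrt(1/2 - sqrt(2)/4)*exp(-3*I*pi/4)*cos(7*pi/16)/4 - sqrt(2)*sqrt(1/2 - sqrt(2)/4)*exp(-3*I*pi/4)*cos(7*pi/16)/4 - sqrt(6)*sqrt(sqrt(2)/4 + 1/2)*exp(-3*I*pi/4)*sin(7*pi/16)/4 in the final state.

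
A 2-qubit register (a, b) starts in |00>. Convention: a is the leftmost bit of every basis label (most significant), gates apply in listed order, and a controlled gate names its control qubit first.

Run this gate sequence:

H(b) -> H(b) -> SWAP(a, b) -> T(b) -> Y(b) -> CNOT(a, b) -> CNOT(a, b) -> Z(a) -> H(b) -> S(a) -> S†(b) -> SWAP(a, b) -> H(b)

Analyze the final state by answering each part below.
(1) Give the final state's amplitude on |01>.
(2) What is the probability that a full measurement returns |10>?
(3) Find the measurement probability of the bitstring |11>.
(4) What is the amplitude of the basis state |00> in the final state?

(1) |01> carries amplitude I/2 in the final state. Key observation: the block from step 6 through step 7 cancels to the identity and can be dropped.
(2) A full measurement returns |10> with probability 1/4.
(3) The probability of measuring |11> is 1/4.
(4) |00> carries amplitude I/2 in the final state.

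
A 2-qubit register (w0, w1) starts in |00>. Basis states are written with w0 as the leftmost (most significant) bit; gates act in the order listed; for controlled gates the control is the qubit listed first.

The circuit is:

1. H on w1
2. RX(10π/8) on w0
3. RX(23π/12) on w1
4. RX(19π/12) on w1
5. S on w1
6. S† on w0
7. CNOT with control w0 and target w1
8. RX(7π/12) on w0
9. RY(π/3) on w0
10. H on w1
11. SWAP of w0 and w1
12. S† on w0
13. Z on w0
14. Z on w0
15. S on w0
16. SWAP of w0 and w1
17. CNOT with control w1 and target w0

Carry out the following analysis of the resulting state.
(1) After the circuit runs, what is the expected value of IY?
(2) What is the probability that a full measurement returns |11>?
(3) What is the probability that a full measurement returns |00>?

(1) The expectation value of IY is -sqrt(6)/8 + 3*sqrt(2)/8.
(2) The probability of measuring |11> is sqrt(3)/32 + sqrt(6)/16 + 7/32.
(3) A full measurement returns |00> with probability -sqrt(6)/16 + sqrt(3)/32 + 7/32.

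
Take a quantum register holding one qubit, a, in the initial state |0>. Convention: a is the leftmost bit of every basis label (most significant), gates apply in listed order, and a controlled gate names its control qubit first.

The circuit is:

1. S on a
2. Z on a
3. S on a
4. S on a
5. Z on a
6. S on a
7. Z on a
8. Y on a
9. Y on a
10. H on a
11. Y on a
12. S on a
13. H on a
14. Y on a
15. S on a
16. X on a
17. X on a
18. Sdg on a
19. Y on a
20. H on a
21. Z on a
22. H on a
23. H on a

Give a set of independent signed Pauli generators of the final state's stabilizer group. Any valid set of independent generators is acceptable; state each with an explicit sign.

One valid set of independent stabilizer generators is +Y (any independent generating set of the same group is equally correct).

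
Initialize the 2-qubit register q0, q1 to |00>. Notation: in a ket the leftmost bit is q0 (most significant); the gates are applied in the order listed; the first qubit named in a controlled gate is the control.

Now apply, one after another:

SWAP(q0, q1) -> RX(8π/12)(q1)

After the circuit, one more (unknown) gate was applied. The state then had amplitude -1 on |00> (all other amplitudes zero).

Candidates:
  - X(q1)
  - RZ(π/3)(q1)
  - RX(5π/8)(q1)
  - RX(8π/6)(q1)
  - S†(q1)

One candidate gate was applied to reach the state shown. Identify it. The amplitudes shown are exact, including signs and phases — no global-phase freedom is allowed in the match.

The applied gate was RX(8π/6)(q1).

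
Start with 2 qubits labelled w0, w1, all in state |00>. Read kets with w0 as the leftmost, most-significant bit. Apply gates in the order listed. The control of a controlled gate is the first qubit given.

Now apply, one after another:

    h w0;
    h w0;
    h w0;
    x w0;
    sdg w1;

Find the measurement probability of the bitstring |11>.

Outcome |11> occurs with probability 0.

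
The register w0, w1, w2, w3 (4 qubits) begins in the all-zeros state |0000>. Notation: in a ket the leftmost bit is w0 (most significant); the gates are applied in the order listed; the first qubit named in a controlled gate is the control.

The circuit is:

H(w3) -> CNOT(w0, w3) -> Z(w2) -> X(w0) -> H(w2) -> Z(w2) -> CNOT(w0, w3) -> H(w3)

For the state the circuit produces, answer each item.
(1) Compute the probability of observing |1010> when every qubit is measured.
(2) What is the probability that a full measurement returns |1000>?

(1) Outcome |1010> occurs with probability 1/2.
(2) A full measurement returns |1000> with probability 1/2.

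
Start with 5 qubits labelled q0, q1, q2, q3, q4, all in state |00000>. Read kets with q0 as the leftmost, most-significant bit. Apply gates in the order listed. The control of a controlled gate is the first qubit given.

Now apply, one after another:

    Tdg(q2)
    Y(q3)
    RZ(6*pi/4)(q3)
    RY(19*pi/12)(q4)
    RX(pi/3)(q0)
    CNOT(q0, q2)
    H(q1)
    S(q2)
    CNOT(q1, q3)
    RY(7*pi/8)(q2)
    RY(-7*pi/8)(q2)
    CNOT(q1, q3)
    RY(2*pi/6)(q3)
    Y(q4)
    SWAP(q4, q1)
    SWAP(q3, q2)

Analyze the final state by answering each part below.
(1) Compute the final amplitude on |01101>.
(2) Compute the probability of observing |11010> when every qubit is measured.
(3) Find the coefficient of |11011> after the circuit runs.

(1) The final state's coefficient on |01101> equals 3*sqrt(6)*sqrt(1/2 - sqrt(2)/4)*exp(3*I*pi/4)*cos(7*pi/16)**2/16 + 3*sqrt(2)*sqrt(sqrt(2)/4 + 1/2)*exp(3*I*pi/4)*cos(7*pi/16)**2/16 + 3*sqrt(6)*sqrt(1/2 - sqrt(2)/4)*exp(3*I*pi/4)*sin(7*pi/16)**2/16 + 3*sqrt(2)*sqrt(sqrt(2)/4 + 1/2)*exp(3*I*pi/4)*sin(7*pi/16)**2/16. Key observation: gates 9-12 undo each other exactly, leaving only the rest of the circuit to track.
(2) The probability of measuring |11010> is -sqrt(2)*sin(7*pi/16)**4/256 - sqrt(2)*sin(7*pi/16)**2*cos(7*pi/16)**2/128 - sqrt(2)*cos(7*pi/16)**4/256 + sqrt(3)*sqrt(1/2 - sqrt(2)/4)*sqrt(sqrt(2)/4 + 1/2)*cos(7*pi/16)**4/64 + cos(7*pi/16)**4/64 + sqrt(3)*sqrt(1/2 - sqrt(2)/4)*sqrt(sqrt(2)/4 + 1/2)*sin(7*pi/16)**2*cos(7*pi/16)**2/32 + sin(7*pi/16)**2*cos(7*pi/16)**2/32 + sqrt(3)*sqrt(1/2 - sqrt(2)/4)*sqrt(sqrt(2)/4 + 1/2)*sin(7*pi/16)**4/64 + sin(7*pi/16)**4/64.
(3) The final state's coefficient on |11011> equals -sqrt(2)*sqrt(sqrt(2)/4 + 1/2)*exp(3*I*pi/4)*sin(7*pi/16)**2/16 - sqrt(6)*sqrt(1/2 - sqrt(2)/4)*exp(3*I*pi/4)*sin(7*pi/16)**2/16 - sqrt(2)*sqrt(sqrt(2)/4 + 1/2)*exp(3*I*pi/4)*cos(7*pi/16)**2/16 - sqrt(6)*sqrt(1/2 - sqrt(2)/4)*exp(3*I*pi/4)*cos(7*pi/16)**2/16.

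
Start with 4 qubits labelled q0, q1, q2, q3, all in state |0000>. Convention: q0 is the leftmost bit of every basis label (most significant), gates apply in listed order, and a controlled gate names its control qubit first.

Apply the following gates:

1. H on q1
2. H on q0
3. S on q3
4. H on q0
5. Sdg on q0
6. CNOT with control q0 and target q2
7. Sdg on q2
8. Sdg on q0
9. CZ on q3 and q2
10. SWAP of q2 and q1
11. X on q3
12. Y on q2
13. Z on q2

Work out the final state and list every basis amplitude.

The final amplitudes are -sqrt(2)*I/2 on |0001>, -sqrt(2)*I/2 on |0011>, and 0 on every other basis state.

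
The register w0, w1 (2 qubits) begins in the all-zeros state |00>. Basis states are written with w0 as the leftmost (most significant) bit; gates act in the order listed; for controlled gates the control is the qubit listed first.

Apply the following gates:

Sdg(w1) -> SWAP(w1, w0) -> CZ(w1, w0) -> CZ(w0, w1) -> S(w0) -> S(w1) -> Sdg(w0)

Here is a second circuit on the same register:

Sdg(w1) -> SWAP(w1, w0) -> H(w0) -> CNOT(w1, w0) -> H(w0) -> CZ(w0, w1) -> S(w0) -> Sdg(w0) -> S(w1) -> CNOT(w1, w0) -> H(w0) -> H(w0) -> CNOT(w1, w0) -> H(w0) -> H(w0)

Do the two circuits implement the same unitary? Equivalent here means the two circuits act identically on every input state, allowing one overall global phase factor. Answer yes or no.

Yes — the two circuits implement the same unitary up to a global phase.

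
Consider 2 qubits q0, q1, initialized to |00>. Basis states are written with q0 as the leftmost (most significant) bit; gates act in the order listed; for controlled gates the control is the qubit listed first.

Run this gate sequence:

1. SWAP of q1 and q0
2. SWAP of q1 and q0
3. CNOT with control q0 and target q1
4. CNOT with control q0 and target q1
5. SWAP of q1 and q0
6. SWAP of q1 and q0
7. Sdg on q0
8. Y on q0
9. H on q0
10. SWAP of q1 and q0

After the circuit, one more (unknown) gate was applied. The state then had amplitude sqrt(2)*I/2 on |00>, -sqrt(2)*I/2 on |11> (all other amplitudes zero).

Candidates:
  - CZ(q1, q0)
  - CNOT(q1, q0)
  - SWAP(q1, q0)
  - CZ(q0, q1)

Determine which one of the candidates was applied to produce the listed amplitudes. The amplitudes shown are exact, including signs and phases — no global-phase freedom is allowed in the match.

The unique candidate consistent with the amplitudes is CNOT(q1, q0). Key observation: steps 1-6 multiply out to the identity, so the circuit reduces to the remaining gates.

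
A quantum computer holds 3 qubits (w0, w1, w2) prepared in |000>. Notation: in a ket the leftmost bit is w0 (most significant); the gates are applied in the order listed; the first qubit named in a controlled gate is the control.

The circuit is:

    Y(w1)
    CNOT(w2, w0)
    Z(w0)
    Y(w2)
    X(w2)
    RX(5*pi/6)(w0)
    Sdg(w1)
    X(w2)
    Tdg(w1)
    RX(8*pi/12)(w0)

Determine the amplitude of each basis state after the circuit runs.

After the circuit, the state carries amplitude -sqrt(2)*exp(I*pi/4)/2 on |011>, -sqrt(2)*exp(3*I*pi/4)/2 on |111>, and 0 on every other basis state.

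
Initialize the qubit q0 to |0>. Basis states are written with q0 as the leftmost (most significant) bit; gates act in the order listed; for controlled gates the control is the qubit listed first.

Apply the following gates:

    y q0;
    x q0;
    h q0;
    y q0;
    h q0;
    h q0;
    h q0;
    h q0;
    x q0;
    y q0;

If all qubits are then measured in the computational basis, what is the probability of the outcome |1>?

A full measurement returns |1> with probability 1/2.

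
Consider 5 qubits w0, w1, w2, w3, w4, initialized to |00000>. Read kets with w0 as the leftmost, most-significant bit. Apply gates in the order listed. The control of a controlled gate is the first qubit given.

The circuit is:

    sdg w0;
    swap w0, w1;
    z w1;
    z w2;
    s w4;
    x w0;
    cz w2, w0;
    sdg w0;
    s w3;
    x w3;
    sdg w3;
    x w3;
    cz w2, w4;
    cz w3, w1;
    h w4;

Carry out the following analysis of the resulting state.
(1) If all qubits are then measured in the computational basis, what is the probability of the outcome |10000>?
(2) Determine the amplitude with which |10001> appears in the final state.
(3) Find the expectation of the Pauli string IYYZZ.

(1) The probability of measuring |10000> is 1/2.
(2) The amplitude on |10001> is -sqrt(2)/2.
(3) The observable IYYZZ averages to 0.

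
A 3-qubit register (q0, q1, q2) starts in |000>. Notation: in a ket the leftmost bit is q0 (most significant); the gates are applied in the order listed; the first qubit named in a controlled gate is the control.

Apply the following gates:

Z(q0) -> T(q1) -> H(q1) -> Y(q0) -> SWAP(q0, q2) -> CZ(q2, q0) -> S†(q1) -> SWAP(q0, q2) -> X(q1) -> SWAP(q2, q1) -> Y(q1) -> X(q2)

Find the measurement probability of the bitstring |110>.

A full measurement returns |110> with probability 1/2.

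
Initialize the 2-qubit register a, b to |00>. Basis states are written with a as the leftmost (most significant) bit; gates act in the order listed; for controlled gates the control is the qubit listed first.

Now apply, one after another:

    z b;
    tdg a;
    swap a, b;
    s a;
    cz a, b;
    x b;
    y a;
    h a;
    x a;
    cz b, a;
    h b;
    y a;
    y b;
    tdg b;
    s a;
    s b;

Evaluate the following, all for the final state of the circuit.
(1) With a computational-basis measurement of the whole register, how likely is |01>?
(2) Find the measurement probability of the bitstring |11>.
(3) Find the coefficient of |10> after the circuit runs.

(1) Outcome |01> occurs with probability 1/4.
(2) The probability of measuring |11> is 1/4.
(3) |10> carries amplitude -1/2 in the final state.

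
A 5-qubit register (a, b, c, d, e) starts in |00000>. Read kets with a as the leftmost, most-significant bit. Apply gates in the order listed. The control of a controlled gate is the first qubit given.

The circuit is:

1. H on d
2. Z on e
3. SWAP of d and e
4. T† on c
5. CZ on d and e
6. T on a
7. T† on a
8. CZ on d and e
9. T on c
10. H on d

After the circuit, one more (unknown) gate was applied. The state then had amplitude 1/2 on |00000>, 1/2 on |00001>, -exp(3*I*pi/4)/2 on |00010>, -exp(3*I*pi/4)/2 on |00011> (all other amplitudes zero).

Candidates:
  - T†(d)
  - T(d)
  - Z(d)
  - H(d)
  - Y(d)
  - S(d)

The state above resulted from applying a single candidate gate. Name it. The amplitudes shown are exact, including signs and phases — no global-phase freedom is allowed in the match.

The unique candidate consistent with the amplitudes is T†(d).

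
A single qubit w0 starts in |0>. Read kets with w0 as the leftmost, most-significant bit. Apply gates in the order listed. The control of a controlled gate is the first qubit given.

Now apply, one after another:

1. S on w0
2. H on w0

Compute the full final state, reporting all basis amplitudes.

The final amplitudes are sqrt(2)/2 on |0>, sqrt(2)/2 on |1>.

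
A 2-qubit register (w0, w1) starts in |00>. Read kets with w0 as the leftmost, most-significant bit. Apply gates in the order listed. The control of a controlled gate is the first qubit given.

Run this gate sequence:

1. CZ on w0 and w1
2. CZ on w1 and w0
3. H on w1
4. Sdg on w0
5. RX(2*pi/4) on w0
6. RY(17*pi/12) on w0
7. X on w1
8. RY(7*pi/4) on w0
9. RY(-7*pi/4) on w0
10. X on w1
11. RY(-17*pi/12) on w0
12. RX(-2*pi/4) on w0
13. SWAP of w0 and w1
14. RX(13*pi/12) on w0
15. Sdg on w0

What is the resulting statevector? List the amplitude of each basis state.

The resulting statevector has amplitude -sqrt(2*sqrt(2) + 4)/8 + sqrt(12 - 6*sqrt(2))/8 - I*sqrt(6*sqrt(2) + 12)/8 - I*sqrt(4 - 2*sqrt(2))/8 on |00>, 0 on |01>, -sqrt(6*sqrt(2) + 12)/8 - sqrt(4 - 2*sqrt(2))/8 - I*sqrt(12 - 6*sqrt(2))/8 + I*sqrt(2*sqrt(2) + 4)/8 on |10>, 0 on |11>.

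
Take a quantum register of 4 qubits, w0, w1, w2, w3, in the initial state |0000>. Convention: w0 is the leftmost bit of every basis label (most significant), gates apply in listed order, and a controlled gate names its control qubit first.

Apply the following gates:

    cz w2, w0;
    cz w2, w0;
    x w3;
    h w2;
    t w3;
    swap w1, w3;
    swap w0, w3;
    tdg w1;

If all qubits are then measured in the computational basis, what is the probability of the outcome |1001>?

A full measurement returns |1001> with probability 0. Key observation: steps 1-2 multiply out to the identity, so the circuit reduces to the remaining gates.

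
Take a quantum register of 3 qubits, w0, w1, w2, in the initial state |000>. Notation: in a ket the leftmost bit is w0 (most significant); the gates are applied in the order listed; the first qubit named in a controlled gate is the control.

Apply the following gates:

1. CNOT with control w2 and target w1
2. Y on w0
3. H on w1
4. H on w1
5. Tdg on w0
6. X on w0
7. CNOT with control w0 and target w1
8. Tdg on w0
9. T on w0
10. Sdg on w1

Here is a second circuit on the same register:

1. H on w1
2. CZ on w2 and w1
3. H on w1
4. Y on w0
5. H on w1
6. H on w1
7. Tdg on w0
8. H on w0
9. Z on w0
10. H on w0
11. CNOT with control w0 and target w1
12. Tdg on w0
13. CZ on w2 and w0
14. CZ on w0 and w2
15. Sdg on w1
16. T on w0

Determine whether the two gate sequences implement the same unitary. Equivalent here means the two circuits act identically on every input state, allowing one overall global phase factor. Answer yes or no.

Yes: on every input state the two circuits agree up to one overall phase factor.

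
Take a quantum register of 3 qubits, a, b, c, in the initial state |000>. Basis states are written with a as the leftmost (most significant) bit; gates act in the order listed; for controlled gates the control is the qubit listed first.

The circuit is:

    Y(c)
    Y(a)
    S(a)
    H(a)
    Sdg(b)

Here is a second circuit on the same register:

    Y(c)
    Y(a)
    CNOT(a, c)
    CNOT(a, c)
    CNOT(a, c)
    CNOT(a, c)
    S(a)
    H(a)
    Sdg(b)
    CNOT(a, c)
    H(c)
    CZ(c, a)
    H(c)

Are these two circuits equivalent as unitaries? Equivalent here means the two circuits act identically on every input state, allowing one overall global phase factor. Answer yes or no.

Yes: on every input state the two circuits agree up to one overall phase factor.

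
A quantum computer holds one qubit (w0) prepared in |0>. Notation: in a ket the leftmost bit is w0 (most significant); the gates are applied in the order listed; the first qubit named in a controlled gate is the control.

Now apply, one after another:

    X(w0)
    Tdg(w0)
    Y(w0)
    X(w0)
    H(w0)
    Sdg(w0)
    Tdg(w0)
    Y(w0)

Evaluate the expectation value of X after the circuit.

The expectation value of X is -sqrt(2)/2.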